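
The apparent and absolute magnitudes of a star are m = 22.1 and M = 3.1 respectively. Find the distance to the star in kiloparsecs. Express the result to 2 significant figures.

d ≈ 63 kpc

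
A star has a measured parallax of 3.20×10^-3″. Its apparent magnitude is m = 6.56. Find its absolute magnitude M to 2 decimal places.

d = 1/p = 1/3.20×10^-3″ = 312.5 pc
5 log₁₀(d/10 pc) = 5 log₁₀(312.5) − 5 = 7.474
M = m − 5 log₁₀(d/10) = 6.56 − 7.474 = -0.914

M ≈ -0.91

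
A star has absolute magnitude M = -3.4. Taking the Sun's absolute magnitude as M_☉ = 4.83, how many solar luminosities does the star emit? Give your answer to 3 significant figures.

L/L_☉ ≈ 1960

M − M_☉ = -3.4 − 4.83 = -8.230
L/L_☉ = 10^(−0.4 (M − M_☉)) = 10^3.292 = 1959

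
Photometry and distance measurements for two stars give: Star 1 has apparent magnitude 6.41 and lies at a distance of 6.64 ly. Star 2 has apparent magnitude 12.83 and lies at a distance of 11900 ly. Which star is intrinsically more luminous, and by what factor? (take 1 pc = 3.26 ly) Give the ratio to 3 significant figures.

Star 2 is more luminous, by a factor of 8680.

Star 1: d = 6.64 ly / 3.26 = 2.037 pc
Star 1: M = m − 5 log₁₀ d + 5 = 6.41 − 5·0.3090 + 5 = 9.865
Star 2: d = 11900 ly / 3.26 = 3650 pc
Star 2: M = m − 5 log₁₀ d + 5 = 12.83 − 5·3.5623 + 5 = 0.018
ΔM = M_1 − M_2 = 9.865 − (0.018) = 9.847; smaller M is more luminous → Star 2.
L ratio = 10^(0.4 |ΔM|) = 10^3.939 = 8685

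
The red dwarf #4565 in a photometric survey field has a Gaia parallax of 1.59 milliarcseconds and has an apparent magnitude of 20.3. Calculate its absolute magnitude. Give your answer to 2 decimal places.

M ≈ 11.31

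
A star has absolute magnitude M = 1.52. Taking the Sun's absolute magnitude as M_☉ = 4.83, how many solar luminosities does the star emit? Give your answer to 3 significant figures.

M − M_☉ = 1.52 − 4.83 = -3.310
L/L_☉ = 10^(−0.4 (M − M_☉)) = 10^1.324 = 21.09

L/L_☉ ≈ 21.1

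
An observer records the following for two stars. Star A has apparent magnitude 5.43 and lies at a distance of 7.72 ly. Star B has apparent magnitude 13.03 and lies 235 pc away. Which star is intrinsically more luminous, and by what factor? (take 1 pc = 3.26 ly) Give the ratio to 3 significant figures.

Star A: d = 7.72 ly / 3.26 = 2.368 pc
Star A: M = m − 5 log₁₀ d + 5 = 5.43 − 5·0.3744 + 5 = 8.558
Star B: M = m − 5 log₁₀ d + 5 = 13.03 − 5·2.3711 + 5 = 6.175
ΔM = M_A − M_B = 8.558 − (6.175) = 2.383; smaller M is more luminous → Star B.
L ratio = 10^(0.4 |ΔM|) = 10^0.953 = 8.981

Star B is more luminous, by a factor of 8.98.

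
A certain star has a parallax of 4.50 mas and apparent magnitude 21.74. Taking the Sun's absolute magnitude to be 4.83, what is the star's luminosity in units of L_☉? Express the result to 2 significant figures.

d = 1/p = 1000/4.50 mas = 222.2 pc
M = m − 5 log₁₀ d + 5 = 21.74 − 5·2.3468 + 5 = 15.006
M − M_☉ = 15.006 − 4.83 = 10.176
L/L_☉ = 10^(−0.4 × 10.176) = 8.503×10^-5

L/L_☉ ≈ 8.5×10^-5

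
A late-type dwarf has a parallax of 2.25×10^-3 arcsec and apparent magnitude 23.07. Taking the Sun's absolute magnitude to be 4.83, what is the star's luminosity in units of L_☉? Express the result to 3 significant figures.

L/L_☉ ≈ 9.99×10^-5

d = 1/p = 1/2.25×10^-3″ = 444.4 pc
M = m − 5 log₁₀ d + 5 = 23.07 − 5·2.6478 + 5 = 14.831
M − M_☉ = 14.831 − 4.83 = 10.001
L/L_☉ = 10^(−0.4 × 10.001) = 9.992×10^-5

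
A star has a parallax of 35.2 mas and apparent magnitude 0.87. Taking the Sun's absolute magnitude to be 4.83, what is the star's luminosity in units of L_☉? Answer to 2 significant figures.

L/L_☉ ≈ 310

d = 1/p = 1000/35.2 mas = 28.41 pc
M = m − 5 log₁₀ d + 5 = 0.87 − 5·1.4535 + 5 = -1.397
M − M_☉ = -1.397 − 4.83 = -6.227
L/L_☉ = 10^(−0.4 × -6.227) = 309.7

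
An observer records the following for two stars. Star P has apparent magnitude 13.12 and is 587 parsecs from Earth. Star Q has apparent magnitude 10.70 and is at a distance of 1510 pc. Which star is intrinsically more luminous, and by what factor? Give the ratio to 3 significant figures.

Star Q is more luminous, by a factor of 61.5.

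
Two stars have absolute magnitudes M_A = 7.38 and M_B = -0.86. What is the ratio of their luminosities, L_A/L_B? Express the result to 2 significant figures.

ΔM = M_A − M_B = 8.24
L_A/L_B = 10^(−0.4 ΔM) = 10^-3.296 = 5.058×10^-4

L_A/L_B ≈ 5.1×10^-4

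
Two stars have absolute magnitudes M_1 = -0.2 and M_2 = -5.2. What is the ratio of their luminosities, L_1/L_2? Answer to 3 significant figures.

ΔM = M_1 − M_2 = 5.0
L_1/L_2 = 10^(−0.4 ΔM) = 10^-2.000 = 0.01000

L_1/L_2 ≈ 0.0100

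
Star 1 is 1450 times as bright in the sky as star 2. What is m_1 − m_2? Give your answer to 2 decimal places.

Pogson: Δm = −2.5 log₁₀(ratio) = −2.5 log₁₀(1450) = −2.5 × 3.1614 = -7.903
Star 1 is brighter, so it has the smaller magnitude: the difference is negative.

m_1 − m_2 ≈ -7.90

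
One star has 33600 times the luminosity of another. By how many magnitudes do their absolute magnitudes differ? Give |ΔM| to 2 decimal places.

Pogson: ΔM = −2.5 log₁₀(ratio) = −2.5 log₁₀(33600) = −2.5 × 4.5263 = -11.316

|ΔM| ≈ 11.32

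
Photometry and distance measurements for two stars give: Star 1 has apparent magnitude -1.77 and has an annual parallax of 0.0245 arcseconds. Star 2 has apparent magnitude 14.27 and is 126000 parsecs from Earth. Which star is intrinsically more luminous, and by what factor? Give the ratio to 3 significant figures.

Star 2 is more luminous, by a factor of 3.66.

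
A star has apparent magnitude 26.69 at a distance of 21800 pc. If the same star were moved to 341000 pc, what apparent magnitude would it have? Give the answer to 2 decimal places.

Flux ∝ 1/d², so Δm = 5 log₁₀(d₂/d₁) = 5 log₁₀(341000/21800) = 5.971
m₂ = m₁ + Δm = 26.69 + (5.971) = 32.661

m ≈ 32.66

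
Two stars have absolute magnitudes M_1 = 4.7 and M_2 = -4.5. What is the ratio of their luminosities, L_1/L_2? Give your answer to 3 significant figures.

L_1/L_2 ≈ 2.09×10^-4

ΔM = M_1 − M_2 = 9.2
L_1/L_2 = 10^(−0.4 ΔM) = 10^-3.680 = 2.089×10^-4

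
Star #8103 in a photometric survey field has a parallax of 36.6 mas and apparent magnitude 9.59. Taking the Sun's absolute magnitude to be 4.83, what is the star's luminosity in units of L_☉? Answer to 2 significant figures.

d = 1/p = 1000/36.6 mas = 27.32 pc
M = m − 5 log₁₀ d + 5 = 9.59 − 5·1.4365 + 5 = 7.407
M − M_☉ = 7.407 − 4.83 = 2.577
L/L_☉ = 10^(−0.4 × 2.577) = 0.09312

L/L_☉ ≈ 0.093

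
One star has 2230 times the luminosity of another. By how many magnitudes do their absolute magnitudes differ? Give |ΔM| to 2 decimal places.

Pogson: ΔM = −2.5 log₁₀(ratio) = −2.5 log₁₀(2230) = −2.5 × 3.3483 = -8.371

|ΔM| ≈ 8.37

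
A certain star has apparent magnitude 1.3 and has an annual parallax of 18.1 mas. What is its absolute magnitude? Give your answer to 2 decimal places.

M ≈ -2.41

p = 18.1 mas = 0.0181″ → d = 1/p = 55.25 pc
5 log₁₀(d/10 pc) = 5 log₁₀(55.25) − 5 = 3.712
M = m − 5 log₁₀(d/10) = 1.3 − 3.712 = -2.412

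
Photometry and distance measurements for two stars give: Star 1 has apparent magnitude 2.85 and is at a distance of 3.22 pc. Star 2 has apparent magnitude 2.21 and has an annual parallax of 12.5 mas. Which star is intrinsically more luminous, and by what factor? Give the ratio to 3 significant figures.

Star 2 is more luminous, by a factor of 1110.

Star 1: M = m − 5 log₁₀ d + 5 = 2.85 − 5·0.5079 + 5 = 5.311
Star 2: p = 12.5 mas = 0.0125″ → d = 1/p = 80.00 pc
Star 2: M = m − 5 log₁₀ d + 5 = 2.21 − 5·1.9031 + 5 = -2.305
ΔM = M_1 − M_2 = 5.311 − (-2.305) = 7.616; smaller M is more luminous → Star 2.
L ratio = 10^(0.4 |ΔM|) = 10^3.046 = 1113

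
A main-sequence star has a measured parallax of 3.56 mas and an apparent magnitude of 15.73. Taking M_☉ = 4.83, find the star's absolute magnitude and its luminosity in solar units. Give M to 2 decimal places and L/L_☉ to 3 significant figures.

d = 1/p = 1000/3.56 mas = 280.9 pc
M = m − 5 log₁₀ d + 5 = 15.73 − 5·2.4486 + 5 = 8.487
M − M_☉ = 8.487 − 4.83 = 3.657
L/L_☉ = 10^(−0.4 × 3.657) = 0.03444

M ≈ 8.49; L/L_☉ ≈ 0.0344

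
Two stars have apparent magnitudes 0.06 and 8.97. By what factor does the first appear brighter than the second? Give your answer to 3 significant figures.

3660

Δm = 0.06 − (8.97) = -8.91
Flux ratio = 10^(−0.4 Δm) = 10^(−0.4 × -8.91) = 10^3.564 = 3664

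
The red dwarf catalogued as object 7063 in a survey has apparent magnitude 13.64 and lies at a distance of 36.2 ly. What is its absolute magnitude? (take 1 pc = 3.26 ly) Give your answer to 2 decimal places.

d = 36.2 ly / 3.26 = 11.10 pc
5 log₁₀(d/10 pc) = 5 log₁₀(11.10) − 5 = 0.227
M = m − 5 log₁₀(d/10) = 13.64 − 0.227 = 13.413

M ≈ 13.41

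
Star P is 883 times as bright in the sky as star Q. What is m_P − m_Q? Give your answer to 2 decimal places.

m_P − m_Q ≈ -7.36

Pogson: Δm = −2.5 log₁₀(ratio) = −2.5 log₁₀(883) = −2.5 × 2.9460 = -7.365
Star P is brighter, so it has the smaller magnitude: the difference is negative.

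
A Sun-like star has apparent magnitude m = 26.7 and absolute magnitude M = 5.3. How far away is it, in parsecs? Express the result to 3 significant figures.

d ≈ 191000 pc

Distance modulus: m − M = 26.7 − (5.3) = 21.400
m − M = 5 log₁₀ d − 5
log₁₀ d = (m − M)/5 + 1 = 5.2800
d = 10^5.2800 = 190500 pc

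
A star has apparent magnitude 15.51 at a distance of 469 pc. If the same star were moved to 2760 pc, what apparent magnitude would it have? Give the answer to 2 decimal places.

m ≈ 19.36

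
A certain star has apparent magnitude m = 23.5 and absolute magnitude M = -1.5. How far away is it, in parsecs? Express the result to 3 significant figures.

d ≈ 1.00×10^6 pc

Distance modulus: m − M = 23.5 − (-1.5) = 25.000
m − M = 5 log₁₀ d − 5
log₁₀ d = (m − M)/5 + 1 = 6.0000
d = 10^6.0000 = 1.000×10^6 pc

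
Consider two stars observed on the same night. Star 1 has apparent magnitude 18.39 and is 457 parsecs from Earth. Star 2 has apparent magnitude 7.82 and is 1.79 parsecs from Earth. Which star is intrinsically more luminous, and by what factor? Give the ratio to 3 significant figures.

Star 1: M = m − 5 log₁₀ d + 5 = 18.39 − 5·2.6599 + 5 = 10.090
Star 2: M = m − 5 log₁₀ d + 5 = 7.82 − 5·0.2529 + 5 = 11.556
ΔM = M_1 − M_2 = 10.090 − (11.556) = -1.465; smaller M is more luminous → Star 1.
L ratio = 10^(0.4 |ΔM|) = 10^0.586 = 3.856

Star 1 is more luminous, by a factor of 3.86.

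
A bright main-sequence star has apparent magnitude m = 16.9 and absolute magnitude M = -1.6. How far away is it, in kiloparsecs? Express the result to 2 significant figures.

d ≈ 50 kpc

μ = m − M = 18.500
m − M = 5 log₁₀ d − 5
log₁₀ d = (m − M)/5 + 1 = 4.7000
d = 10^4.7000 = 50120 pc
= 50.12 kpc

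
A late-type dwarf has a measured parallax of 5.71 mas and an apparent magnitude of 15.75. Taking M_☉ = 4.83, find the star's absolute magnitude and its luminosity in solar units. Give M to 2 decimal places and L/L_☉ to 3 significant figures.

d = 1/p = 1000/5.71 mas = 175.1 pc
M = m − 5 log₁₀ d + 5 = 15.75 − 5·2.2434 + 5 = 9.533
M − M_☉ = 9.533 − 4.83 = 4.703
L/L_☉ = 10^(−0.4 × 4.703) = 0.01314

M ≈ 9.53; L/L_☉ ≈ 0.0131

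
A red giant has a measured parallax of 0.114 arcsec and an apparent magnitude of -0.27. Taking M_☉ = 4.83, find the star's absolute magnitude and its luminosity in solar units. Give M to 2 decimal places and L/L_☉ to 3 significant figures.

M ≈ 0.01; L/L_☉ ≈ 84.4

d = 1/p = 1/0.114″ = 8.772 pc
M = m − 5 log₁₀ d + 5 = -0.27 − 5·0.9431 + 5 = 0.015
M − M_☉ = 0.015 − 4.83 = -4.815
L/L_☉ = 10^(−0.4 × -4.815) = 84.37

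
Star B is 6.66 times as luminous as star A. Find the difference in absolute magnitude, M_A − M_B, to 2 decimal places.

Pogson: ΔM = −2.5 log₁₀(ratio) = −2.5 log₁₀(6.66) = −2.5 × 0.8235 = -2.059
Star B is brighter so has the smaller magnitude: M_A − M_B is positive.

M_A − M_B ≈ 2.06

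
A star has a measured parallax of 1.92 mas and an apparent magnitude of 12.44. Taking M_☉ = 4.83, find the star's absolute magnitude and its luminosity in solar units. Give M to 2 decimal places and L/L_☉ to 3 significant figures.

d = 1/p = 1000/1.92 mas = 520.8 pc
M = m − 5 log₁₀ d + 5 = 12.44 − 5·2.7167 + 5 = 3.857
M − M_☉ = 3.857 − 4.83 = -0.973
L/L_☉ = 10^(−0.4 × -0.973) = 2.451

M ≈ 3.86; L/L_☉ ≈ 2.45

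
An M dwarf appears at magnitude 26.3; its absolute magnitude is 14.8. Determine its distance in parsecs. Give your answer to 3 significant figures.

d ≈ 2000 pc

μ = m − M = 11.500
m − M = 5 log₁₀ d − 5
log₁₀ d = (m − M)/5 + 1 = 3.3000
d = 10^3.3000 = 1995 pc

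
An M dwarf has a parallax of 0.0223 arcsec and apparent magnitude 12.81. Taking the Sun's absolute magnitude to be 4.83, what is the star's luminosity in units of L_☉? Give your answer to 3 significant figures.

d = 1/p = 1/0.0223″ = 44.84 pc
M = m − 5 log₁₀ d + 5 = 12.81 − 5·1.6517 + 5 = 9.552
M − M_☉ = 9.552 − 4.83 = 4.722
L/L_☉ = 10^(−0.4 × 4.722) = 0.01292

L/L_☉ ≈ 0.0129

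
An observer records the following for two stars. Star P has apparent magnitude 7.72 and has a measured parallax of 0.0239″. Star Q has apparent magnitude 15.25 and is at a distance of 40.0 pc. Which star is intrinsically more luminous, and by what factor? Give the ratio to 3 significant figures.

Star P: d = 1/p = 1/0.0239″ = 41.84 pc
Star P: M = m − 5 log₁₀ d + 5 = 7.72 − 5·1.6216 + 5 = 4.612
Star Q: M = m − 5 log₁₀ d + 5 = 15.25 − 5·1.6021 + 5 = 12.240
ΔM = M_P − M_Q = 4.612 − (12.240) = -7.628; smaller M is more luminous → Star P.
L ratio = 10^(0.4 |ΔM|) = 10^3.051 = 1125

Star P is more luminous, by a factor of 1120.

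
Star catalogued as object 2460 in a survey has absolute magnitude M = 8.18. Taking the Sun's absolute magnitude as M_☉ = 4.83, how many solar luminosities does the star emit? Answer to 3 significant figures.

L/L_☉ ≈ 0.0457

M − M_☉ = 8.18 − 4.83 = 3.350
L/L_☉ = 10^(−0.4 (M − M_☉)) = 10^-1.340 = 0.04571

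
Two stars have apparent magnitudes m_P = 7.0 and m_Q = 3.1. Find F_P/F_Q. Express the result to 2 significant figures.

Δm = 7.0 − (3.1) = 3.9
Flux ratio = 10^(−0.4 Δm) = 10^(−0.4 × 3.9) = 10^-1.560 = 0.02754

F_P/F_Q ≈ 0.028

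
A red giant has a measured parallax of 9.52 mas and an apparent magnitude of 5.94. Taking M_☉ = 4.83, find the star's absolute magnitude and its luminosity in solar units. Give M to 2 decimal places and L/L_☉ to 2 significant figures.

M ≈ 0.83; L/L_☉ ≈ 40

d = 1/p = 1000/9.52 mas = 105.0 pc
M = m − 5 log₁₀ d + 5 = 5.94 − 5·2.0214 + 5 = 0.833
M − M_☉ = 0.833 − 4.83 = -3.997
L/L_☉ = 10^(−0.4 × -3.997) = 39.69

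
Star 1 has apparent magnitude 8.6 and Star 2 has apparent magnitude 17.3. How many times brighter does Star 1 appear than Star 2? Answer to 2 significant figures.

3000

Δm = 8.6 − (17.3) = -8.7
Flux ratio = 10^(−0.4 Δm) = 10^(−0.4 × -8.7) = 10^3.480 = 3020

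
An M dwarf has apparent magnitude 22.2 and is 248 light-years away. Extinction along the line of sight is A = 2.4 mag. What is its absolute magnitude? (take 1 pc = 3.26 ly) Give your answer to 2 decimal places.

M ≈ 15.39

d = 248 ly / 3.26 = 76.07 pc
5 log₁₀(d/10 pc) = 5 log₁₀(76.07) − 5 = 4.406
M = m − 5 log₁₀(d/10) − A = 22.2 − 4.406 − 2.4 = 15.394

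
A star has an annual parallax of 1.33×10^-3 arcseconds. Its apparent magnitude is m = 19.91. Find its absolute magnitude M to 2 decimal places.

M ≈ 10.53

d = 1/p = 1/1.33×10^-3″ = 751.9 pc
5 log₁₀(d/10 pc) = 5 log₁₀(751.9) − 5 = 9.381
M = m − 5 log₁₀(d/10) = 19.91 − 9.381 = 10.529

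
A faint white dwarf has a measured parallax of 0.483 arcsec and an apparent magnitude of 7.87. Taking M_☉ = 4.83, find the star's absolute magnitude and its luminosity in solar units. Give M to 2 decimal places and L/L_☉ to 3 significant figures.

d = 1/p = 1/0.483″ = 2.070 pc
M = m − 5 log₁₀ d + 5 = 7.87 − 5·0.3161 + 5 = 11.290
M − M_☉ = 11.290 − 4.83 = 6.460
L/L_☉ = 10^(−0.4 × 6.460) = 2.607×10^-3

M ≈ 11.29; L/L_☉ ≈ 2.61×10^-3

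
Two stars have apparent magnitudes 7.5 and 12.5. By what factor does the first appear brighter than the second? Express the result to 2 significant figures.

100

Magnitude difference = -5.0
Flux ratio = 10^(−0.4 Δm) = 10^(−0.4 × -5.0) = 10^2.000 = 100.0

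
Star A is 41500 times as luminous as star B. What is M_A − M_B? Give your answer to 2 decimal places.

Pogson: ΔM = −2.5 log₁₀(ratio) = −2.5 log₁₀(41500) = −2.5 × 4.6180 = -11.545
Star A is brighter, so it has the smaller magnitude: the difference is negative.

M_A − M_B ≈ -11.55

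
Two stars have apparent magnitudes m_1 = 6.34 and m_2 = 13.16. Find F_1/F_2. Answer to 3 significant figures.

F_1/F_2 ≈ 535

Magnitude difference = -6.82
Flux ratio = 10^(−0.4 Δm) = 10^(−0.4 × -6.82) = 10^2.728 = 534.6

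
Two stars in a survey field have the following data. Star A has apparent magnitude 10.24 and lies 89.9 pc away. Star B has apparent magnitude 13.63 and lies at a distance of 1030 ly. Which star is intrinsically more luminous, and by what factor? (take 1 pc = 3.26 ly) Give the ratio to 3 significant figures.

Star A: M = m − 5 log₁₀ d + 5 = 10.24 − 5·1.9538 + 5 = 5.471
Star B: d = 1030 ly / 3.26 = 316.0 pc
Star B: M = m − 5 log₁₀ d + 5 = 13.63 − 5·2.4996 + 5 = 6.132
ΔM = M_A − M_B = 5.471 − (6.132) = -0.661; smaller M is more luminous → Star A.
L ratio = 10^(0.4 |ΔM|) = 10^0.264 = 1.838

Star A is more luminous, by a factor of 1.84.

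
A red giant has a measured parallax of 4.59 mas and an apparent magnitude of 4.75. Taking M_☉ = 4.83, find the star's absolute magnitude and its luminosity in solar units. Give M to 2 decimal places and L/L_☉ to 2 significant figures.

M ≈ -1.94; L/L_☉ ≈ 510

d = 1/p = 1000/4.59 mas = 217.9 pc
M = m − 5 log₁₀ d + 5 = 4.75 − 5·2.3382 + 5 = -1.941
M − M_☉ = -1.941 − 4.83 = -6.771
L/L_☉ = 10^(−0.4 × -6.771) = 510.9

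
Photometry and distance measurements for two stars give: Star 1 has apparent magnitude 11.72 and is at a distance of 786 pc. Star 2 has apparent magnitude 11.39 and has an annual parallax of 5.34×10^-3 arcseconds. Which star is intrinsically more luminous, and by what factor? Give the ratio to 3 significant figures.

Star 1 is more luminous, by a factor of 13.0.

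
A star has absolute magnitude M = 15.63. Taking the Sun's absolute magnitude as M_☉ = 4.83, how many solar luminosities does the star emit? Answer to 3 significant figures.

L/L_☉ ≈ 4.79×10^-5

M − M_☉ = 15.63 − 4.83 = 10.800
L/L_☉ = 10^(−0.4 (M − M_☉)) = 10^-4.320 = 4.786×10^-5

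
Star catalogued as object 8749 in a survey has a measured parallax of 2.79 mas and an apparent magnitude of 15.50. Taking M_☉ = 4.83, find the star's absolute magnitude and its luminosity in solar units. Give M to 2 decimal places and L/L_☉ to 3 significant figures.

M ≈ 7.73; L/L_☉ ≈ 0.0693

d = 1/p = 1000/2.79 mas = 358.4 pc
M = m − 5 log₁₀ d + 5 = 15.50 − 5·2.5544 + 5 = 7.728
M − M_☉ = 7.728 − 4.83 = 2.898
L/L_☉ = 10^(−0.4 × 2.898) = 0.06931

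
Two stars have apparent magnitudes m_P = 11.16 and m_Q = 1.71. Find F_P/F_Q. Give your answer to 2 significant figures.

F_P/F_Q ≈ 1.7×10^-4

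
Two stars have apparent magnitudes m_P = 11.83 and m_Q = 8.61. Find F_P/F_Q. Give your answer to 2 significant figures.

Magnitude difference = 3.22
Flux ratio = 10^(−0.4 Δm) = 10^(−0.4 × 3.22) = 10^-1.288 = 0.05152

F_P/F_Q ≈ 0.052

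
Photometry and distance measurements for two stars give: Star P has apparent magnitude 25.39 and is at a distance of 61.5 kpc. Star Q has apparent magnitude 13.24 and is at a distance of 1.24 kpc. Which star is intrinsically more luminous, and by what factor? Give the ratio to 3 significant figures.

Star P: d = 61.5 kpc = 61500 pc
Star P: M = m − 5 log₁₀ d + 5 = 25.39 − 5·4.7889 + 5 = 6.446
Star Q: d = 1.24 kpc = 1240 pc
Star Q: M = m − 5 log₁₀ d + 5 = 13.24 − 5·3.0934 + 5 = 2.773
ΔM = M_P − M_Q = 6.446 − (2.773) = 3.673; smaller M is more luminous → Star Q.
L ratio = 10^(0.4 |ΔM|) = 10^1.469 = 29.45

Star Q is more luminous, by a factor of 29.5.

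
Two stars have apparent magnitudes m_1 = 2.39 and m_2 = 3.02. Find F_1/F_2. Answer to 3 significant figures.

Δm = 2.39 − (3.02) = -0.63
Flux ratio = 10^(−0.4 Δm) = 10^(−0.4 × -0.63) = 10^0.252 = 1.786

F_1/F_2 ≈ 1.79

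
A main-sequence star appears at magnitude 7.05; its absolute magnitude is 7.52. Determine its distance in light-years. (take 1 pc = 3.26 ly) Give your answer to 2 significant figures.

Distance modulus: m − M = 7.05 − (7.52) = -0.470
m − M = 5 log₁₀ d − 5
log₁₀ d = (m − M)/5 + 1 = 0.9060
d = 10^0.9060 = 8.054 pc
= 26.26 ly

d ≈ 26 ly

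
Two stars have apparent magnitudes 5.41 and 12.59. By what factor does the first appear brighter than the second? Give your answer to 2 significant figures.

Δm = 5.41 − (12.59) = -7.18
Flux ratio = 10^(−0.4 Δm) = 10^(−0.4 × -7.18) = 10^2.872 = 744.7

740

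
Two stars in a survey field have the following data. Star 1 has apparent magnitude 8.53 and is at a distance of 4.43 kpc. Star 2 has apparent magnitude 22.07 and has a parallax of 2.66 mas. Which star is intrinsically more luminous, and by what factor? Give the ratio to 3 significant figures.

Star 1: d = 4.43 kpc = 4430 pc
Star 1: M = m − 5 log₁₀ d + 5 = 8.53 − 5·3.6464 + 5 = -4.702
Star 2: p = 2.66 mas = 2.66×10^-3″ → d = 1/p = 375.9 pc
Star 2: M = m − 5 log₁₀ d + 5 = 22.07 − 5·2.5751 + 5 = 14.194
ΔM = M_1 − M_2 = -4.702 − (14.194) = -18.896; smaller M is more luminous → Star 1.
L ratio = 10^(0.4 |ΔM|) = 10^7.559 = 3.619×10^7

Star 1 is more luminous, by a factor of 3.62×10^7.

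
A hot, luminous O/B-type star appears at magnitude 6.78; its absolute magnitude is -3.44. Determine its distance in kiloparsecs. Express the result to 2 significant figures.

d ≈ 1.1 kpc

Distance modulus: m − M = 6.78 − (-3.44) = 10.220
m − M = 5 log₁₀ d − 5
log₁₀ d = (m − M)/5 + 1 = 3.0440
d = 10^3.0440 = 1107 pc
= 1.107 kpc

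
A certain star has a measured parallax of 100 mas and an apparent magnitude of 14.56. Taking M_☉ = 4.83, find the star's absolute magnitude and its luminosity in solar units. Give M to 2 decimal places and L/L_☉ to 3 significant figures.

M ≈ 14.56; L/L_☉ ≈ 1.28×10^-4

d = 1/p = 1000/100 mas = 10.00 pc
M = m − 5 log₁₀ d + 5 = 14.56 − 5·1.0000 + 5 = 14.560
M − M_☉ = 14.560 − 4.83 = 9.730
L/L_☉ = 10^(−0.4 × 9.730) = 1.282×10^-4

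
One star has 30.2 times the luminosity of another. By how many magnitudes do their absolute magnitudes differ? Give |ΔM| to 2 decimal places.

|ΔM| ≈ 3.70

Pogson: ΔM = −2.5 log₁₀(ratio) = −2.5 log₁₀(30.2) = −2.5 × 1.4800 = -3.700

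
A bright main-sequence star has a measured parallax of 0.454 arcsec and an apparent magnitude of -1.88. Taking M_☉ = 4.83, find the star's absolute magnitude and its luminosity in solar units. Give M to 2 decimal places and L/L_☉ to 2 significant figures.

M ≈ 1.41; L/L_☉ ≈ 23

d = 1/p = 1/0.454″ = 2.203 pc
M = m − 5 log₁₀ d + 5 = -1.88 − 5·0.3429 + 5 = 1.405
M − M_☉ = 1.405 − 4.83 = -3.425
L/L_☉ = 10^(−0.4 × -3.425) = 23.44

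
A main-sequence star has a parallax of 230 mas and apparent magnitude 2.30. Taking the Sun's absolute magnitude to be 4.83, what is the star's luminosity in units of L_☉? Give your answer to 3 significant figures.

L/L_☉ ≈ 1.94

d = 1/p = 1000/230 mas = 4.348 pc
M = m − 5 log₁₀ d + 5 = 2.30 − 5·0.6383 + 5 = 4.109
M − M_☉ = 4.109 − 4.83 = -0.721
L/L_☉ = 10^(−0.4 × -0.721) = 1.943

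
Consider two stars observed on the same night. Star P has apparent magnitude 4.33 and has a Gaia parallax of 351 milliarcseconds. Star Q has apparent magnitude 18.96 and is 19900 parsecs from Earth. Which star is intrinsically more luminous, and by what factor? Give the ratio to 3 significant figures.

Star Q is more luminous, by a factor of 68.6.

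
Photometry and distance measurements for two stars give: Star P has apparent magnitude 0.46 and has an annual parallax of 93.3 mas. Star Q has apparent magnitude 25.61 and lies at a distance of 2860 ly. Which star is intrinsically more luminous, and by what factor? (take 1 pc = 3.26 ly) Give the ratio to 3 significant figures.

Star P is more luminous, by a factor of 1.71×10^6.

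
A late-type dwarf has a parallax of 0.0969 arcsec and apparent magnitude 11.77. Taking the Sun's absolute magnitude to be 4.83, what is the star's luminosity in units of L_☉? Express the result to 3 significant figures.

L/L_☉ ≈ 1.78×10^-3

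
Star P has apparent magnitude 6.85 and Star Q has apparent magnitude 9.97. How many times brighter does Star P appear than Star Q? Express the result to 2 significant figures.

Magnitude difference = -3.12
Flux ratio = 10^(−0.4 Δm) = 10^(−0.4 × -3.12) = 10^1.248 = 17.70

18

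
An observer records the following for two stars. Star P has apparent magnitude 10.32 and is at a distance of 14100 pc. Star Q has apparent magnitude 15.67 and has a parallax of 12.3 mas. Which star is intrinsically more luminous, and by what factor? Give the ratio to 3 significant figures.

Star P is more luminous, by a factor of 4.15×10^6.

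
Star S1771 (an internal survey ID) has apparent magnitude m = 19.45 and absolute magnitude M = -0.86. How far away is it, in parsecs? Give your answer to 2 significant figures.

d ≈ 120000 pc

Distance modulus: m − M = 19.45 − (-0.86) = 20.310
m − M = 5 log₁₀ d − 5
log₁₀ d = (m − M)/5 + 1 = 5.0620
d = 10^5.0620 = 115300 pc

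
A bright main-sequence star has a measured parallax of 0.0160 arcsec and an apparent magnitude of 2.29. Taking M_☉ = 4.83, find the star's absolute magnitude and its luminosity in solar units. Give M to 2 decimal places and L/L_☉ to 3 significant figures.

M ≈ -1.69; L/L_☉ ≈ 405

d = 1/p = 1/0.0160″ = 62.50 pc
M = m − 5 log₁₀ d + 5 = 2.29 − 5·1.7959 + 5 = -1.689
M − M_☉ = -1.689 − 4.83 = -6.519
L/L_☉ = 10^(−0.4 × -6.519) = 405.3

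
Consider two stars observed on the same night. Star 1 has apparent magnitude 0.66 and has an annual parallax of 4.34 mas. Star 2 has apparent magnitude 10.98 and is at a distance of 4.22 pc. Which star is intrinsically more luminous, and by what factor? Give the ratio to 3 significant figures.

Star 1: p = 4.34 mas = 4.34×10^-3″ → d = 1/p = 230.4 pc
Star 1: M = m − 5 log₁₀ d + 5 = 0.66 − 5·2.3625 + 5 = -6.153
Star 2: M = m − 5 log₁₀ d + 5 = 10.98 − 5·0.6253 + 5 = 12.853
ΔM = M_1 − M_2 = -6.153 − (12.853) = -19.006; smaller M is more luminous → Star 1.
L ratio = 10^(0.4 |ΔM|) = 10^7.602 = 4.003×10^7

Star 1 is more luminous, by a factor of 4.00×10^7.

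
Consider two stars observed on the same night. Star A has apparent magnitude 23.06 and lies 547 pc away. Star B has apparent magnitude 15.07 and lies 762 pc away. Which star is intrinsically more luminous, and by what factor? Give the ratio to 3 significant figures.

Star B is more luminous, by a factor of 3050.

Star A: M = m − 5 log₁₀ d + 5 = 23.06 − 5·2.7380 + 5 = 14.370
Star B: M = m − 5 log₁₀ d + 5 = 15.07 − 5·2.8820 + 5 = 5.660
ΔM = M_A − M_B = 14.370 − (5.660) = 8.710; smaller M is more luminous → Star B.
L ratio = 10^(0.4 |ΔM|) = 10^3.484 = 3047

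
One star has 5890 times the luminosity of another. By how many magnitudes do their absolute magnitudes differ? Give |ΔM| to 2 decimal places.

Pogson: ΔM = −2.5 log₁₀(ratio) = −2.5 log₁₀(5890) = −2.5 × 3.7701 = -9.425

|ΔM| ≈ 9.43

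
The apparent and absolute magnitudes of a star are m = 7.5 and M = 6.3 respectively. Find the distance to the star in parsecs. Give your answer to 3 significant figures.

d ≈ 17.4 pc

μ = m − M = 1.200
m − M = 5 log₁₀ d − 5
log₁₀ d = (m − M)/5 + 1 = 1.2400
d = 10^1.2400 = 17.38 pc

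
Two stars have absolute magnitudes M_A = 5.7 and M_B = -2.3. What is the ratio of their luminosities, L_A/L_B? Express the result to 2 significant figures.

ΔM = M_A − M_B = 8.0
L_A/L_B = 10^(−0.4 ΔM) = 10^-3.200 = 6.310×10^-4

L_A/L_B ≈ 6.3×10^-4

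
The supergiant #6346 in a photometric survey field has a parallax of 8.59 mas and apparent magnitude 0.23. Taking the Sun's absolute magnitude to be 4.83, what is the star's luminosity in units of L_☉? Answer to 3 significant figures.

d = 1/p = 1000/8.59 mas = 116.4 pc
M = m − 5 log₁₀ d + 5 = 0.23 − 5·2.0660 + 5 = -5.100
M − M_☉ = -5.100 − 4.83 = -9.930
L/L_☉ = 10^(−0.4 × -9.930) = 9376

L/L_☉ ≈ 9380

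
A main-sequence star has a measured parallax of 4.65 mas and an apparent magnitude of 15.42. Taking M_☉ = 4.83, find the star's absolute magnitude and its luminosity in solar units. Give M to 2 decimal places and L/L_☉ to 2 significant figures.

M ≈ 8.76; L/L_☉ ≈ 0.027

d = 1/p = 1000/4.65 mas = 215.1 pc
M = m − 5 log₁₀ d + 5 = 15.42 − 5·2.3325 + 5 = 8.757
M − M_☉ = 8.757 − 4.83 = 3.927
L/L_☉ = 10^(−0.4 × 3.927) = 0.02686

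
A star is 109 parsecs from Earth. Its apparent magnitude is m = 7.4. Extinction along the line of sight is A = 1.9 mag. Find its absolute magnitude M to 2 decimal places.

M ≈ 0.31

5 log₁₀(d/10 pc) = 5 log₁₀(109.0) − 5 = 5.187
M = m − 5 log₁₀(d/10) − A = 7.4 − 5.187 − 1.9 = 0.313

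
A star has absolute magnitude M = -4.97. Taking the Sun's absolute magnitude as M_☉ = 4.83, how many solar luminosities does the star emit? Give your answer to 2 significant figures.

L/L_☉ ≈ 8300

M − M_☉ = -4.97 − 4.83 = -9.800
L/L_☉ = 10^(−0.4 (M − M_☉)) = 10^3.920 = 8318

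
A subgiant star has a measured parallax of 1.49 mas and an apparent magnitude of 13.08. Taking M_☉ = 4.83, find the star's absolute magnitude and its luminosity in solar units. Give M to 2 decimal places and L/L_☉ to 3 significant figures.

d = 1/p = 1000/1.49 mas = 671.1 pc
M = m − 5 log₁₀ d + 5 = 13.08 − 5·2.8268 + 5 = 3.946
M − M_☉ = 3.946 − 4.83 = -0.884
L/L_☉ = 10^(−0.4 × -0.884) = 2.257

M ≈ 3.95; L/L_☉ ≈ 2.26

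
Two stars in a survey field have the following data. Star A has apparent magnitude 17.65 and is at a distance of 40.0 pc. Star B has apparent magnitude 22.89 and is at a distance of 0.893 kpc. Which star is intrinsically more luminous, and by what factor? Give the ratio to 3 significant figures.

Star B is more luminous, by a factor of 4.00.

Star A: M = m − 5 log₁₀ d + 5 = 17.65 − 5·1.6021 + 5 = 14.640
Star B: d = 0.893 kpc = 893.0 pc
Star B: M = m − 5 log₁₀ d + 5 = 22.89 − 5·2.9509 + 5 = 13.136
ΔM = M_A − M_B = 14.640 − (13.136) = 1.504; smaller M is more luminous → Star B.
L ratio = 10^(0.4 |ΔM|) = 10^0.602 = 3.996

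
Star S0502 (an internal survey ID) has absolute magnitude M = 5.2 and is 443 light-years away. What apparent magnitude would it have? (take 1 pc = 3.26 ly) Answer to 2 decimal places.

d = 443 ly / 3.26 = 135.9 pc
m = M + 5 log₁₀ d − 5 = 5.2 + 5·2.1332 − 5 = 10.866

m ≈ 10.87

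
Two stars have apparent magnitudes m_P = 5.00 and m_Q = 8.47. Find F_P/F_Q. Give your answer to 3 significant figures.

Δm = 5.00 − (8.47) = -3.47
Flux ratio = 10^(−0.4 Δm) = 10^(−0.4 × -3.47) = 10^1.388 = 24.43

F_P/F_Q ≈ 24.4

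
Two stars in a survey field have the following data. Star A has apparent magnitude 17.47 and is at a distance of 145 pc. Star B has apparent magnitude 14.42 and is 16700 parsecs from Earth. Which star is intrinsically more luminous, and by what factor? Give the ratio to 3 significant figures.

Star B is more luminous, by a factor of 220000.

Star A: M = m − 5 log₁₀ d + 5 = 17.47 − 5·2.1614 + 5 = 11.663
Star B: M = m − 5 log₁₀ d + 5 = 14.42 − 5·4.2227 + 5 = -1.694
ΔM = M_A − M_B = 11.663 − (-1.694) = 13.357; smaller M is more luminous → Star B.
L ratio = 10^(0.4 |ΔM|) = 10^5.343 = 220100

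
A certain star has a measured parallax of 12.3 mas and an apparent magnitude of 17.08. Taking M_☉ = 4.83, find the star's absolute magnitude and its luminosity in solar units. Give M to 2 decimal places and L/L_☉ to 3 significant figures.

M ≈ 12.53; L/L_☉ ≈ 8.32×10^-4

d = 1/p = 1000/12.3 mas = 81.30 pc
M = m − 5 log₁₀ d + 5 = 17.08 − 5·1.9101 + 5 = 12.530
M − M_☉ = 12.530 − 4.83 = 7.700
L/L_☉ = 10^(−0.4 × 7.700) = 8.321×10^-4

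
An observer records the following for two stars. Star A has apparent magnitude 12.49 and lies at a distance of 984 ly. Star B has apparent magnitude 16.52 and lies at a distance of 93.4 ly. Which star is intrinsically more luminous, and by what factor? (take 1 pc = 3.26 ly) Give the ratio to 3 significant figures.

Star A is more luminous, by a factor of 4540.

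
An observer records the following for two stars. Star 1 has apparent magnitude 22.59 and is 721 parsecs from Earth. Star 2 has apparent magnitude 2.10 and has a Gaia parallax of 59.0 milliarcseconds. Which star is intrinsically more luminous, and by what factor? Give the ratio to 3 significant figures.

Star 2 is more luminous, by a factor of 86800.

Star 1: M = m − 5 log₁₀ d + 5 = 22.59 − 5·2.8579 + 5 = 13.300
Star 2: p = 59.0 mas = 0.0590″ → d = 1/p = 16.95 pc
Star 2: M = m − 5 log₁₀ d + 5 = 2.10 − 5·1.2291 + 5 = 0.954
ΔM = M_1 − M_2 = 13.300 − (0.954) = 12.346; smaller M is more luminous → Star 2.
L ratio = 10^(0.4 |ΔM|) = 10^4.938 = 86780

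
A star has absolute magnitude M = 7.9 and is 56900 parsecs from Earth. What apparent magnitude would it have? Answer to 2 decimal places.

m ≈ 26.68

m = M + 5 log₁₀ d − 5 = 7.9 + 5·4.7551 − 5 = 26.676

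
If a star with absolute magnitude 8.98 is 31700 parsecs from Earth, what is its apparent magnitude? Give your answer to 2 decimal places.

m ≈ 26.49

m = M + 5 log₁₀ d − 5 = 8.98 + 5·4.5011 − 5 = 26.485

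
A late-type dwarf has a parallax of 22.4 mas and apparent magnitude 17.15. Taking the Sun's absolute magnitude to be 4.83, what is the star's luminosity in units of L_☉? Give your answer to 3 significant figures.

L/L_☉ ≈ 2.35×10^-4

d = 1/p = 1000/22.4 mas = 44.64 pc
M = m − 5 log₁₀ d + 5 = 17.15 − 5·1.6498 + 5 = 13.901
M − M_☉ = 13.901 − 4.83 = 9.071
L/L_☉ = 10^(−0.4 × 9.071) = 2.352×10^-4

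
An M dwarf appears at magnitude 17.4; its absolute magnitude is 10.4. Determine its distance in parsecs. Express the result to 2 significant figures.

Distance modulus: m − M = 17.4 − (10.4) = 7.000
m − M = 5 log₁₀ d − 5
log₁₀ d = (m − M)/5 + 1 = 2.4000
d = 10^2.4000 = 251.2 pc

d ≈ 250 pc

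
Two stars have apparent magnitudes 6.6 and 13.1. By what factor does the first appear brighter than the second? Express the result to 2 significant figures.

Δm = 6.6 − (13.1) = -6.5
Flux ratio = 10^(−0.4 Δm) = 10^(−0.4 × -6.5) = 10^2.600 = 398.1

400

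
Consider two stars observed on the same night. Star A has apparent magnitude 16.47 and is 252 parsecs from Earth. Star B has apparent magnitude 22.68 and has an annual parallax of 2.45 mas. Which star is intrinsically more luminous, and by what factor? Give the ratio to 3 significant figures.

Star A: M = m − 5 log₁₀ d + 5 = 16.47 − 5·2.4014 + 5 = 9.463
Star B: p = 2.45 mas = 2.45×10^-3″ → d = 1/p = 408.2 pc
Star B: M = m − 5 log₁₀ d + 5 = 22.68 − 5·2.6108 + 5 = 14.626
ΔM = M_A − M_B = 9.463 − (14.626) = -5.163; smaller M is more luminous → Star A.
L ratio = 10^(0.4 |ΔM|) = 10^2.065 = 116.2

Star A is more luminous, by a factor of 116.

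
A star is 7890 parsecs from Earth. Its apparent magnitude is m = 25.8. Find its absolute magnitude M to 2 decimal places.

M ≈ 11.31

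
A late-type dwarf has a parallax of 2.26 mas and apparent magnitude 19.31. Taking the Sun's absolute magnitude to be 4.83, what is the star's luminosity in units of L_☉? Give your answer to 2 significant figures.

L/L_☉ ≈ 3.2×10^-3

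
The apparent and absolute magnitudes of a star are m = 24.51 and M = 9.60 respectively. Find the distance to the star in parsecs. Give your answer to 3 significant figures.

Distance modulus: m − M = 24.51 − (9.60) = 14.910
m − M = 5 log₁₀ d − 5
log₁₀ d = (m − M)/5 + 1 = 3.9820
d = 10^3.9820 = 9594 pc

d ≈ 9590 pc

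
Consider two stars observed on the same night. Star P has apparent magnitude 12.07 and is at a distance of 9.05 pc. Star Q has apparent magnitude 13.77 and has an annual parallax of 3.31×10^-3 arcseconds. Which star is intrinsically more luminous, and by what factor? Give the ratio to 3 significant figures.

Star Q is more luminous, by a factor of 233.

Star P: M = m − 5 log₁₀ d + 5 = 12.07 − 5·0.9566 + 5 = 12.287
Star Q: d = 1/p = 1/3.31×10^-3″ = 302.1 pc
Star Q: M = m − 5 log₁₀ d + 5 = 13.77 − 5·2.4802 + 5 = 6.369
ΔM = M_P − M_Q = 12.287 − (6.369) = 5.918; smaller M is more luminous → Star Q.
L ratio = 10^(0.4 |ΔM|) = 10^2.367 = 232.8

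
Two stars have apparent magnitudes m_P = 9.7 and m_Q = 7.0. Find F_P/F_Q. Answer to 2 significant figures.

F_P/F_Q ≈ 0.083

Magnitude difference = 2.7
Flux ratio = 10^(−0.4 Δm) = 10^(−0.4 × 2.7) = 10^-1.080 = 0.08318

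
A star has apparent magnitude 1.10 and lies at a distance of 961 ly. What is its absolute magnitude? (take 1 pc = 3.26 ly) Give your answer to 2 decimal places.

d = 961 ly / 3.26 = 294.8 pc
5 log₁₀(d/10 pc) = 5 log₁₀(294.8) − 5 = 7.348
M = m − 5 log₁₀(d/10) = 1.10 − 7.348 = -6.248

M ≈ -6.25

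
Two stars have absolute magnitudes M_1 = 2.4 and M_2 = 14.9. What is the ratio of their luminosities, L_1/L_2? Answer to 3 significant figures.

L_1/L_2 ≈ 100000

ΔM = M_1 − M_2 = -12.5
L_1/L_2 = 10^(−0.4 ΔM) = 10^5.000 = 100000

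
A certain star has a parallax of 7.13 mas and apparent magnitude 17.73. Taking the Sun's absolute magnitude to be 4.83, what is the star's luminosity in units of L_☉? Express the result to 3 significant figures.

L/L_☉ ≈ 1.36×10^-3

d = 1/p = 1000/7.13 mas = 140.3 pc
M = m − 5 log₁₀ d + 5 = 17.73 − 5·2.1469 + 5 = 11.995
M − M_☉ = 11.995 − 4.83 = 7.165
L/L_☉ = 10^(−0.4 × 7.165) = 1.361×10^-3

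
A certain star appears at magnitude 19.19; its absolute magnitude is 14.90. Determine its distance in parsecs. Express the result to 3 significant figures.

d ≈ 72.1 pc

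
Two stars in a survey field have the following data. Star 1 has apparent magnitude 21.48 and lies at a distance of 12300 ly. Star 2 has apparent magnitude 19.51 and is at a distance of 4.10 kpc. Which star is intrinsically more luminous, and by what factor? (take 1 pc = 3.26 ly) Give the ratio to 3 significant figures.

Star 2 is more luminous, by a factor of 7.25.

Star 1: d = 12300 ly / 3.26 = 3773 pc
Star 1: M = m − 5 log₁₀ d + 5 = 21.48 − 5·3.5767 + 5 = 8.597
Star 2: d = 4.10 kpc = 4100 pc
Star 2: M = m − 5 log₁₀ d + 5 = 19.51 − 5·3.6128 + 5 = 6.446
ΔM = M_1 − M_2 = 8.597 − (6.446) = 2.150; smaller M is more luminous → Star 2.
L ratio = 10^(0.4 |ΔM|) = 10^0.860 = 7.248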